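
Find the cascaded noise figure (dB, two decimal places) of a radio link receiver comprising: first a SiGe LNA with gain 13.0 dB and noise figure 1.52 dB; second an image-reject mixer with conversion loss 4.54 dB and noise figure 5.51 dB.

Convert to linear (a loss of L dB is a gain of −L dB): F_i = 10^(NF_i/10), G_i = 10^(G_i,dB/10)
  Stage 1: F_1 = 10^(1.52/10) = 1.419, G_1 = 10^(13.0/10) = 19.95
  Stage 2: F_2 = 10^(5.51/10) = 3.556, G_2 = 10^(−4.54/10) = 0.3516
Friis cascade:
  F = 1.419 + (3.556 − 1)/19.95 = 1.547
NF = 10 log₁₀(1.547) = 1.90 dB

1.90 dB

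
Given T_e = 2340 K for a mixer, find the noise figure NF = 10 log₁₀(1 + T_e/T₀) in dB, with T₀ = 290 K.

F = 1 + T_e/T₀ = 1 + 2340/290 = 9.06897
NF = 10 log₁₀(9.06897) = 9.58 dB

9.58 dB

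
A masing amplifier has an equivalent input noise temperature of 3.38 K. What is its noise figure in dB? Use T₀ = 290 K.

F = 1 + T_e/T₀ = 1 + 3.38/290 = 1.01166
NF = 10 log₁₀(1.01166) = 0.050 dB

0.050 dB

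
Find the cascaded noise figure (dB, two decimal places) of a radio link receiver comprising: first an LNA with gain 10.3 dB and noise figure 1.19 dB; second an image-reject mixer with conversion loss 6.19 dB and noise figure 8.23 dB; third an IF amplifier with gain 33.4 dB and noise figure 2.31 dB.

3.25 dB

Convert to linear (a loss of L dB is a gain of −L dB): F_i = 10^(NF_i/10), G_i = 10^(G_i,dB/10)
  Stage 1: F_1 = 10^(1.19/10) = 1.315, G_1 = 10^(10.3/10) = 10.72
  Stage 2: F_2 = 10^(8.23/10) = 6.653, G_2 = 10^(−6.19/10) = 0.2404
  Stage 3: F_3 = 10^(2.31/10) = 1.702, G_3 = 10^(33.4/10) = 2188
Friis cascade:
  F = 1.315 + (6.653 − 1)/10.72 + (1.702 − 1)/2.576 = 2.115
NF = 10 log₁₀(2.115) = 3.25 dB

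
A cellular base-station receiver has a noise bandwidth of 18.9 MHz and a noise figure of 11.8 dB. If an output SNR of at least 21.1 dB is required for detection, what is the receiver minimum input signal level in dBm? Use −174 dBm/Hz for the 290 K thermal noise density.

−68.3 dBm

Sensitivity = −174 + 10 log₁₀(B) + NF + SNR_min
= −174 + 72.76 + 11.8 + 21.1
= −68.34 dBm → −68.3 dBm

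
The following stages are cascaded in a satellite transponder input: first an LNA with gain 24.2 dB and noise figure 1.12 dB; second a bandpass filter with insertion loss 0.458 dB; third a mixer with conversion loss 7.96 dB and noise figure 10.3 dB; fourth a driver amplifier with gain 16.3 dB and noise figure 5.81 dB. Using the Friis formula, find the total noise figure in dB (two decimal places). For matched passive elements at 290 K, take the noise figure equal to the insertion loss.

Convert to linear (a loss of L dB is a gain of −L dB): F_i = 10^(NF_i/10), G_i = 10^(G_i,dB/10)
  Stage 1: F_1 = 10^(1.12/10) = 1.294, G_1 = 10^(24.2/10) = 263.0
  Stage 2: F_2 = 10^(0.458/10) = 1.111, G_2 = 10^(−0.458/10) = 0.8999
  Stage 3: F_3 = 10^(10.3/10) = 10.72, G_3 = 10^(−7.96/10) = 0.1600
  Stage 4: F_4 = 10^(5.81/10) = 3.811, G_4 = 10^(16.3/10) = 42.66
Friis cascade:
  F = 1.294 + (1.111 − 1)/263.0 + (10.72 − 1)/236.7 + (3.811 − 1)/37.86 = 1.410
NF = 10 log₁₀(1.410) = 1.49 dB

1.49 dB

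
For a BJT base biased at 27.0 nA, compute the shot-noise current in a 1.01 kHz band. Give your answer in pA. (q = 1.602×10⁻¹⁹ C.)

2.96 pA

I_n = √(2qI·B)
2qI·B = 2 × 1.602×10⁻¹⁹ × 2.70×10⁻⁸ × 1.01×10³ = 8.74×10⁻²⁴ A²
I_n = √(8.74×10⁻²⁴) = 2.96×10⁻¹² A = 2.96 pA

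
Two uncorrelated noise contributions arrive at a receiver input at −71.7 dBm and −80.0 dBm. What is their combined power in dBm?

−71.1 dBm

Convert to linear, add, convert back:
P₁ = 6.76×10⁻¹¹ W, P₂ = 1.00×10⁻¹¹ W
P_tot = 7.76×10⁻¹¹ W → 10 log₁₀(P_tot / 10⁻³) = −71.1 dBm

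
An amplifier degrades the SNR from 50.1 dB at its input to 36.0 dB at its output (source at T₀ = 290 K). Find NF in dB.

NF (dB) = SNR_in(dB) − SNR_out(dB) when the source is at T₀
NF = 50.1 − 36.0 = 14.1 dB

14.1 dB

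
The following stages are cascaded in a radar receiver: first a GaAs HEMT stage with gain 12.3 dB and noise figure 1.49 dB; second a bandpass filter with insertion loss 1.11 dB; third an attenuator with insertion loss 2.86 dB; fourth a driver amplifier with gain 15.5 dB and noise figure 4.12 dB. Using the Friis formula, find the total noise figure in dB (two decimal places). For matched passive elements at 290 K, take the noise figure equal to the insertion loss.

2.38 dB

Convert to linear (a loss of L dB is a gain of −L dB): F_i = 10^(NF_i/10), G_i = 10^(G_i,dB/10)
  Stage 1: F_1 = 10^(1.49/10) = 1.409, G_1 = 10^(12.3/10) = 16.98
  Stage 2: F_2 = 10^(1.11/10) = 1.291, G_2 = 10^(−1.11/10) = 0.7745
  Stage 3: F_3 = 10^(2.86/10) = 1.932, G_3 = 10^(−2.86/10) = 0.5176
  Stage 4: F_4 = 10^(4.12/10) = 2.582, G_4 = 10^(15.5/10) = 35.48
Friis cascade:
  F = 1.409 + (1.291 − 1)/16.98 + (1.932 − 1)/13.15 + (2.582 − 1)/6.808 = 1.730
NF = 10 log₁₀(1.730) = 2.38 dB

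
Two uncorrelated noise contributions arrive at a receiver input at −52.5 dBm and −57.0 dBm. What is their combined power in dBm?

−51.2 dBm

Convert to linear, add, convert back:
P₁ = 5.62×10⁻⁹ W, P₂ = 2.00×10⁻⁹ W
P_tot = 7.62×10⁻⁹ W → 10 log₁₀(P_tot / 10⁻³) = −51.2 dBm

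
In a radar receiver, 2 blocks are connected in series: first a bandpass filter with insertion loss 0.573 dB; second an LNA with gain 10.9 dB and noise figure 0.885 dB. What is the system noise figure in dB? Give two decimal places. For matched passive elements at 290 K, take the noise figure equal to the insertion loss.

Convert to linear (a loss of L dB is a gain of −L dB): F_i = 10^(NF_i/10), G_i = 10^(G_i,dB/10)
  Stage 1: F_1 = 10^(0.573/10) = 1.141, G_1 = 10^(−0.573/10) = 0.8764
  Stage 2: F_2 = 10^(0.885/10) = 1.226, G_2 = 10^(10.9/10) = 12.30
Friis cascade:
  F = 1.141 + (1.226 − 1)/0.8764 = 1.399
NF = 10 log₁₀(1.399) = 1.46 dB

1.46 dB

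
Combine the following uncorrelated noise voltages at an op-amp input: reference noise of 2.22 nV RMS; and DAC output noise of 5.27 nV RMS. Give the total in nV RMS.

5.72 nV

Uncorrelated sources add in power (mean-square): V_tot = √(ΣV_i²)
V_tot = √[(2.22×10⁻⁹)² + (5.27×10⁻⁹)²] = 5.72×10⁻⁹ V = 5.72 nV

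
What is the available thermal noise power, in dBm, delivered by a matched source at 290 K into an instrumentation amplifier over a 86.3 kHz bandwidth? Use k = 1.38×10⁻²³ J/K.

P_n = kTB = 1.38×10⁻²³ × 290 × 8.63×10⁴ = 3.45×10⁻¹⁶ W
In dBm: 10 log₁₀(3.45×10⁻¹⁶ / 10⁻³) = −124.6 dBm

−124.6 dBm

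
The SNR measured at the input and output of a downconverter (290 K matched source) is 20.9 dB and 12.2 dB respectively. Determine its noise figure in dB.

8.7 dB

NF (dB) = SNR_in(dB) − SNR_out(dB) when the source is at T₀
NF = 20.9 − 12.2 = 8.7 dB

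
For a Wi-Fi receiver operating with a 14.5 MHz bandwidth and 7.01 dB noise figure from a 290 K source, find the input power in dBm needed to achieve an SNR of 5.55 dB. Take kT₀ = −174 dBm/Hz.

Sensitivity = −174 + 10 log₁₀(B) + NF + SNR_min
= −174 + 71.61 + 7.01 + 5.55
= −89.83 dBm → −89.8 dBm

−89.8 dBm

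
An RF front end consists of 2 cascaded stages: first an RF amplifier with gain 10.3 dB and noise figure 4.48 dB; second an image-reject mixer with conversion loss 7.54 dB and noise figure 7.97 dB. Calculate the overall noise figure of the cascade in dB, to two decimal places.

5.18 dB

Convert to linear (a loss of L dB is a gain of −L dB): F_i = 10^(NF_i/10), G_i = 10^(G_i,dB/10)
  Stage 1: F_1 = 10^(4.48/10) = 2.805, G_1 = 10^(10.3/10) = 10.72
  Stage 2: F_2 = 10^(7.97/10) = 6.266, G_2 = 10^(−7.54/10) = 0.1762
Friis cascade:
  F = 2.805 + (6.266 − 1)/10.72 = 3.297
NF = 10 log₁₀(3.297) = 5.18 dB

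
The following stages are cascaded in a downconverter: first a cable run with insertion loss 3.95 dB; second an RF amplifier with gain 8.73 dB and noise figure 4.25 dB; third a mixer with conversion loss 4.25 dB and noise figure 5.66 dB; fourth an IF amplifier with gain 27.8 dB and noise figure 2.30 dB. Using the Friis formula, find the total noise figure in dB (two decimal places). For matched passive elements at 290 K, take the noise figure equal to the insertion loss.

9.09 dB

Convert to linear (a loss of L dB is a gain of −L dB): F_i = 10^(NF_i/10), G_i = 10^(G_i,dB/10)
  Stage 1: F_1 = 10^(3.95/10) = 2.483, G_1 = 10^(−3.95/10) = 0.4027
  Stage 2: F_2 = 10^(4.25/10) = 2.661, G_2 = 10^(8.73/10) = 7.464
  Stage 3: F_3 = 10^(5.66/10) = 3.681, G_3 = 10^(−4.25/10) = 0.3758
  Stage 4: F_4 = 10^(2.30/10) = 1.698, G_4 = 10^(27.8/10) = 602.6
Friis cascade:
  F = 2.483 + (2.661 − 1)/0.4027 + (3.681 − 1)/3.006 + (1.698 − 1)/1.130 = 8.117
NF = 10 log₁₀(8.117) = 9.09 dB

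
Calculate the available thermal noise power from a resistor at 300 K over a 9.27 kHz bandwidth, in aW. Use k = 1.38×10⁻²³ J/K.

P_n = kTB = 1.38×10⁻²³ × 300 × 9.27×10³ = 3.84×10⁻¹⁷ W = 38.4 aW

38.4 aW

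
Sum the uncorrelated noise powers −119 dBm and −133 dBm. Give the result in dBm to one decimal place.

Convert to linear, add, convert back:
P₁ = 1.26×10⁻¹⁵ W, P₂ = 5.01×10⁻¹⁷ W
P_tot = 1.31×10⁻¹⁵ W → 10 log₁₀(P_tot / 10⁻³) = −118.8 dBm

−118.8 dBm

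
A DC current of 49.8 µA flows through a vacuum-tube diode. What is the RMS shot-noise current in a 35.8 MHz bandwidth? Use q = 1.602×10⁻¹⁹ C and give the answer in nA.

I_n = √(2qI·B)
2qI·B = 2 × 1.602×10⁻¹⁹ × 4.98×10⁻⁵ × 3.58×10⁷ = 5.71×10⁻¹⁶ A²
I_n = √(5.71×10⁻¹⁶) = 2.39×10⁻⁸ A = 23.9 nA

23.9 nA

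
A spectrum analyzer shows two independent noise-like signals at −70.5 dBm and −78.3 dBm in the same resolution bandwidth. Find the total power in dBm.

−69.8 dBm

Convert to linear, add, convert back:
P₁ = 8.91×10⁻¹¹ W, P₂ = 1.48×10⁻¹¹ W
P_tot = 1.04×10⁻¹⁰ W → 10 log₁₀(P_tot / 10⁻³) = −69.8 dBm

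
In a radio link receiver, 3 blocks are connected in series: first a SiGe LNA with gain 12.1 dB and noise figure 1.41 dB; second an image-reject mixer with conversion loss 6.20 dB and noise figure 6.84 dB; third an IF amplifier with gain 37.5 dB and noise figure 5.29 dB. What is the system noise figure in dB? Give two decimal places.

Convert to linear (a loss of L dB is a gain of −L dB): F_i = 10^(NF_i/10), G_i = 10^(G_i,dB/10)
  Stage 1: F_1 = 10^(1.41/10) = 1.384, G_1 = 10^(12.1/10) = 16.22
  Stage 2: F_2 = 10^(6.84/10) = 4.831, G_2 = 10^(−6.20/10) = 0.2399
  Stage 3: F_3 = 10^(5.29/10) = 3.381, G_3 = 10^(37.5/10) = 5623
Friis cascade:
  F = 1.384 + (4.831 − 1)/16.22 + (3.381 − 1)/3.890 = 2.232
NF = 10 log₁₀(2.232) = 3.49 dB

3.49 dB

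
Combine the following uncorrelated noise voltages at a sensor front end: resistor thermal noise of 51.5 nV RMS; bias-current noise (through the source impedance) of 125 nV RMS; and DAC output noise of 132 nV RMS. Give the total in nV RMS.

189 nV

Uncorrelated sources add in power (mean-square): V_tot = √(ΣV_i²)
V_tot = √[(5.15×10⁻⁸)² + (1.25×10⁻⁷)² + (1.32×10⁻⁷)²] = 1.89×10⁻⁷ V = 189 nV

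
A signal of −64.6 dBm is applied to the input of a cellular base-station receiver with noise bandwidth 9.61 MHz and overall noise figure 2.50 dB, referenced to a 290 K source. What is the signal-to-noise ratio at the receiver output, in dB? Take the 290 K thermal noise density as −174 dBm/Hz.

Noise floor: N = −174 + 10 log₁₀(B) + NF
10 log₁₀(9.61×10⁶) = 69.83 dB
N = −174 + 69.83 + 2.50 = −101.67 dBm
SNR = P_sig − N = −64.6 − (−101.67) = 37.07 dB → 37.1 dB

37.1 dB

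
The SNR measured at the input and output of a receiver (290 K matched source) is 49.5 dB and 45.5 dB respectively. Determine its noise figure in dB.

NF (dB) = SNR_in(dB) − SNR_out(dB) when the source is at T₀
NF = 49.5 − 45.5 = 4.0 dB

4.0 dB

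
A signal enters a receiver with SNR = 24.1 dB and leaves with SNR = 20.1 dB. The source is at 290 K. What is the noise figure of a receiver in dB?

NF (dB) = SNR_in(dB) − SNR_out(dB) when the source is at T₀
NF = 24.1 − 20.1 = 4.0 dB

4.0 dB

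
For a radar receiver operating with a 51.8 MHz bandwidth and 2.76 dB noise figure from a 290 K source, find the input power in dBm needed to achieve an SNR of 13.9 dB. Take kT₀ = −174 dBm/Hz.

−80.2 dBm

Sensitivity = −174 + 10 log₁₀(B) + NF + SNR_min
= −174 + 77.14 + 2.76 + 13.9
= −80.20 dBm → −80.2 dBm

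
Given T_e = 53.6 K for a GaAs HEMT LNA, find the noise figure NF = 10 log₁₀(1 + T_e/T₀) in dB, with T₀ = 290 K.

0.737 dB

F = 1 + T_e/T₀ = 1 + 53.6/290 = 1.18483
NF = 10 log₁₀(1.18483) = 0.737 dB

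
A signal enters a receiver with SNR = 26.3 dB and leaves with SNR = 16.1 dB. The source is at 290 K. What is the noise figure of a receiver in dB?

NF (dB) = SNR_in(dB) − SNR_out(dB) when the source is at T₀
NF = 26.3 − 16.1 = 10.2 dB

10.2 dB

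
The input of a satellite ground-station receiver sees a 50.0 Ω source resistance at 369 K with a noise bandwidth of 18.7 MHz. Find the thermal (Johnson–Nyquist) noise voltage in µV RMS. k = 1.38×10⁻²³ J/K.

4.36 µV

V_n = √(4kTRB)
4kTRB = 4 × 1.38×10⁻²³ × 369 × 5.00×10¹ × 1.87×10⁷ = 1.90×10⁻¹¹ V²
V_n = √(1.90×10⁻¹¹) = 4.36×10⁻⁶ V = 4.36 µV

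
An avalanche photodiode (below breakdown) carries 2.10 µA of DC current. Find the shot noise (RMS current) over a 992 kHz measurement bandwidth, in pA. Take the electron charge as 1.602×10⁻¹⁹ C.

817 pA

I_n = √(2qI·B)
2qI·B = 2 × 1.602×10⁻¹⁹ × 2.10×10⁻⁶ × 9.92×10⁵ = 6.67×10⁻¹⁹ A²
I_n = √(6.67×10⁻¹⁹) = 8.17×10⁻¹⁰ A = 817 pA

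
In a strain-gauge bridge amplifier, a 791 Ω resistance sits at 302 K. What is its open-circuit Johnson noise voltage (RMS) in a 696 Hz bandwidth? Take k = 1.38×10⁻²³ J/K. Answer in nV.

V_n = √(4kTRB)
4kTRB = 4 × 1.38×10⁻²³ × 302 × 7.91×10² × 6.96×10² = 9.18×10⁻¹⁵ V²
V_n = √(9.18×10⁻¹⁵) = 9.58×10⁻⁸ V = 95.8 nV

95.8 nV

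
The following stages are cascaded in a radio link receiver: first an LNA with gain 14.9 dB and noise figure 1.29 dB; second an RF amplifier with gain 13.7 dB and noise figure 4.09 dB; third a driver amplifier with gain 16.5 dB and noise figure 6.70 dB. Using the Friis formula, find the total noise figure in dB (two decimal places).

Convert to linear (a loss of L dB is a gain of −L dB): F_i = 10^(NF_i/10), G_i = 10^(G_i,dB/10)
  Stage 1: F_1 = 10^(1.29/10) = 1.346, G_1 = 10^(14.9/10) = 30.90
  Stage 2: F_2 = 10^(4.09/10) = 2.564, G_2 = 10^(13.7/10) = 23.44
  Stage 3: F_3 = 10^(6.70/10) = 4.677, G_3 = 10^(16.5/10) = 44.67
Friis cascade:
  F = 1.346 + (2.564 − 1)/30.90 + (4.677 − 1)/724.4 = 1.402
NF = 10 log₁₀(1.402) = 1.47 dB

1.47 dB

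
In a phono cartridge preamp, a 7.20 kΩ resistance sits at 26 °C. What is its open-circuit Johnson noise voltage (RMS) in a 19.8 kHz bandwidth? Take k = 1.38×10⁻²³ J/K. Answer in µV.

1.53 µV

T = 26 °C + 273.15 = 299.15 K
V_n = √(4kTRB)
4kTRB = 4 × 1.38×10⁻²³ × 299.15 × 7.20×10³ × 1.98×10⁴ = 2.35×10⁻¹² V²
V_n = √(2.35×10⁻¹²) = 1.53×10⁻⁶ V = 1.53 µV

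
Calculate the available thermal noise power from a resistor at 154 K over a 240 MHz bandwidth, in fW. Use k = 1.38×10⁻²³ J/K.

510 fW

P_n = kTB = 1.38×10⁻²³ × 154 × 2.40×10⁸ = 5.10×10⁻¹³ W = 510 fW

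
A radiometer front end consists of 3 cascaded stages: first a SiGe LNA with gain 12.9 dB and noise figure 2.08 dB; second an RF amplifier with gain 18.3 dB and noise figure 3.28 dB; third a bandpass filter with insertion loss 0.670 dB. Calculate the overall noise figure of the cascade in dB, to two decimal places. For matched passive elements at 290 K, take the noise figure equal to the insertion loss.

2.23 dB

Convert to linear (a loss of L dB is a gain of −L dB): F_i = 10^(NF_i/10), G_i = 10^(G_i,dB/10)
  Stage 1: F_1 = 10^(2.08/10) = 1.614, G_1 = 10^(12.9/10) = 19.50
  Stage 2: F_2 = 10^(3.28/10) = 2.128, G_2 = 10^(18.3/10) = 67.61
  Stage 3: F_3 = 10^(0.670/10) = 1.167, G_3 = 10^(−0.670/10) = 0.8570
Friis cascade:
  F = 1.614 + (2.128 − 1)/19.50 + (1.167 − 1)/1318 = 1.672
NF = 10 log₁₀(1.672) = 2.23 dB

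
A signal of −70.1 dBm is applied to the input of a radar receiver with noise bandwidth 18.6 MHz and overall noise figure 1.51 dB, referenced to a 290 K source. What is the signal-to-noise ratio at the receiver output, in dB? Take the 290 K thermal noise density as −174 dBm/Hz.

Noise floor: N = −174 + 10 log₁₀(B) + NF
10 log₁₀(1.86×10⁷) = 72.7 dB
N = −174 + 72.7 + 1.51 = −99.79 dBm
SNR = P_sig − N = −70.1 − (−99.79) = 29.69 dB → 29.7 dB

29.7 dB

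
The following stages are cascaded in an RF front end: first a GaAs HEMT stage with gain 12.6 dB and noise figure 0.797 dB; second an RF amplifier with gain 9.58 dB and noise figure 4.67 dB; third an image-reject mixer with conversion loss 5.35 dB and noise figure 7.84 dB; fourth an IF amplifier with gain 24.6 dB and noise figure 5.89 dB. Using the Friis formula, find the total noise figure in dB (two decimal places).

Convert to linear (a loss of L dB is a gain of −L dB): F_i = 10^(NF_i/10), G_i = 10^(G_i,dB/10)
  Stage 1: F_1 = 10^(0.797/10) = 1.201, G_1 = 10^(12.6/10) = 18.20
  Stage 2: F_2 = 10^(4.67/10) = 2.931, G_2 = 10^(9.58/10) = 9.078
  Stage 3: F_3 = 10^(7.84/10) = 6.081, G_3 = 10^(−5.35/10) = 0.2917
  Stage 4: F_4 = 10^(5.89/10) = 3.882, G_4 = 10^(24.6/10) = 288.4
Friis cascade:
  F = 1.201 + (2.931 − 1)/18.20 + (6.081 − 1)/165.2 + (3.882 − 1)/48.19 = 1.398
NF = 10 log₁₀(1.398) = 1.46 dB

1.46 dB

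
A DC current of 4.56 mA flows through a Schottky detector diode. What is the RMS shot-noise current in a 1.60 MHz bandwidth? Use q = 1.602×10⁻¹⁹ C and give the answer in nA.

I_n = √(2qI·B)
2qI·B = 2 × 1.602×10⁻¹⁹ × 4.56×10⁻³ × 1.60×10⁶ = 2.34×10⁻¹⁵ A²
I_n = √(2.34×10⁻¹⁵) = 4.83×10⁻⁸ A = 48.3 nA

48.3 nA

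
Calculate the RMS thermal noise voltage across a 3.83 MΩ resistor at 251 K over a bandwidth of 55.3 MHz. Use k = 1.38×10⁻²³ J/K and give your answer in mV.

V_n = √(4kTRB)
4kTRB = 4 × 1.38×10⁻²³ × 251 × 3.83×10⁶ × 5.53×10⁷ = 2.93×10⁻⁶ V²
V_n = √(2.93×10⁻⁶) = 1.71×10⁻³ V = 1.71 mV

1.71 mV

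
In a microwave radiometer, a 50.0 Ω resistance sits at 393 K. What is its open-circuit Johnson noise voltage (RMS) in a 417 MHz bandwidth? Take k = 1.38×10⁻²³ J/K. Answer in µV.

21.3 µV

V_n = √(4kTRB)
4kTRB = 4 × 1.38×10⁻²³ × 393 × 5.00×10¹ × 4.17×10⁸ = 4.52×10⁻¹⁰ V²
V_n = √(4.52×10⁻¹⁰) = 2.13×10⁻⁵ V = 21.3 µV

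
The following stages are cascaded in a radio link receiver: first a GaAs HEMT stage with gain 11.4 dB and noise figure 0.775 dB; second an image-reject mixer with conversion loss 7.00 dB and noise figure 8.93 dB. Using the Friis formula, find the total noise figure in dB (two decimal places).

2.28 dB

Convert to linear (a loss of L dB is a gain of −L dB): F_i = 10^(NF_i/10), G_i = 10^(G_i,dB/10)
  Stage 1: F_1 = 10^(0.775/10) = 1.195, G_1 = 10^(11.4/10) = 13.80
  Stage 2: F_2 = 10^(8.93/10) = 7.816, G_2 = 10^(−7.00/10) = 0.1995
Friis cascade:
  F = 1.195 + (7.816 − 1)/13.80 = 1.689
NF = 10 log₁₀(1.689) = 2.28 dB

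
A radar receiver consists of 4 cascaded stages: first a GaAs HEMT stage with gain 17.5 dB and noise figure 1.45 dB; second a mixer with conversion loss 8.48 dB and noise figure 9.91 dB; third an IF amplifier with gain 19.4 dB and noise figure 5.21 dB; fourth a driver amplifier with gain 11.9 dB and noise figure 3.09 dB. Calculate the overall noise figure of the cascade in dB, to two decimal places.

2.66 dB

Convert to linear (a loss of L dB is a gain of −L dB): F_i = 10^(NF_i/10), G_i = 10^(G_i,dB/10)
  Stage 1: F_1 = 10^(1.45/10) = 1.396, G_1 = 10^(17.5/10) = 56.23
  Stage 2: F_2 = 10^(9.91/10) = 9.795, G_2 = 10^(−8.48/10) = 0.1419
  Stage 3: F_3 = 10^(5.21/10) = 3.319, G_3 = 10^(19.4/10) = 87.10
  Stage 4: F_4 = 10^(3.09/10) = 2.037, G_4 = 10^(11.9/10) = 15.49
Friis cascade:
  F = 1.396 + (9.795 − 1)/56.23 + (3.319 − 1)/7.980 + (2.037 − 1)/695.0 = 1.845
NF = 10 log₁₀(1.845) = 2.66 dB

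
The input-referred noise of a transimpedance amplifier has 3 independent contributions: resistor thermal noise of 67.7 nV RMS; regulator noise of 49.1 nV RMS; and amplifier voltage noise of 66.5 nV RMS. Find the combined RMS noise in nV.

107 nV

Uncorrelated sources add in power (mean-square): V_tot = √(ΣV_i²)
V_tot = √[(6.77×10⁻⁸)² + (4.91×10⁻⁸)² + (6.65×10⁻⁸)²] = 1.07×10⁻⁷ V = 107 nV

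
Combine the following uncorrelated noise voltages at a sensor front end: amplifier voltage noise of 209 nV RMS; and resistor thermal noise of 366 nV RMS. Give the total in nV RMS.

421 nV

Uncorrelated sources add in power (mean-square): V_tot = √(ΣV_i²)
V_tot = √[(2.09×10⁻⁷)² + (3.66×10⁻⁷)²] = 4.21×10⁻⁷ V = 421 nV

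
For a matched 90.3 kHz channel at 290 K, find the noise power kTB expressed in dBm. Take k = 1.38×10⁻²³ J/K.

−124.4 dBm

P_n = kTB = 1.38×10⁻²³ × 290 × 9.03×10⁴ = 3.61×10⁻¹⁶ W
In dBm: 10 log₁₀(3.61×10⁻¹⁶ / 10⁻³) = −124.4 dBm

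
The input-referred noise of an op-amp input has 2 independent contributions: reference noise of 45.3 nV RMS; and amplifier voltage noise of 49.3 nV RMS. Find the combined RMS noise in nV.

67.0 nV

Uncorrelated sources add in power (mean-square): V_tot = √(ΣV_i²)
V_tot = √[(4.53×10⁻⁸)² + (4.93×10⁻⁸)²] = 6.70×10⁻⁸ V = 67.0 nV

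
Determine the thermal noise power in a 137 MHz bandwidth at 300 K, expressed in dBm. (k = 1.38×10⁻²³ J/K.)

−92.5 dBm

P_n = kTB = 1.38×10⁻²³ × 300 × 1.37×10⁸ = 5.67×10⁻¹³ W
In dBm: 10 log₁₀(5.67×10⁻¹³ / 10⁻³) = −92.5 dBm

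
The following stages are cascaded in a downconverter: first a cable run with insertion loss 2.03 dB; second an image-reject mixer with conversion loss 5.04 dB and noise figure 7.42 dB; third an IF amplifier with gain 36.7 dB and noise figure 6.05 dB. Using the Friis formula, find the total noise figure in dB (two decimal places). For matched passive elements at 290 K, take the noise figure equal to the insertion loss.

13.84 dB

Convert to linear (a loss of L dB is a gain of −L dB): F_i = 10^(NF_i/10), G_i = 10^(G_i,dB/10)
  Stage 1: F_1 = 10^(2.03/10) = 1.596, G_1 = 10^(−2.03/10) = 0.6266
  Stage 2: F_2 = 10^(7.42/10) = 5.521, G_2 = 10^(−5.04/10) = 0.3133
  Stage 3: F_3 = 10^(6.05/10) = 4.027, G_3 = 10^(36.7/10) = 4677
Friis cascade:
  F = 1.596 + (5.521 − 1)/0.6266 + (4.027 − 1)/0.1963 = 24.23
NF = 10 log₁₀(24.23) = 13.84 dB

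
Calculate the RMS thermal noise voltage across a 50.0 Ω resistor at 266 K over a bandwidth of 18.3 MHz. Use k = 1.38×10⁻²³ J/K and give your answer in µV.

3.67 µV

V_n = √(4kTRB)
4kTRB = 4 × 1.38×10⁻²³ × 266 × 5.00×10¹ × 1.83×10⁷ = 1.34×10⁻¹¹ V²
V_n = √(1.34×10⁻¹¹) = 3.67×10⁻⁶ V = 3.67 µV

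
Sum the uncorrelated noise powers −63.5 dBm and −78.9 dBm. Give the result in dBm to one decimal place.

Convert to linear, add, convert back:
P₁ = 4.47×10⁻¹⁰ W, P₂ = 1.29×10⁻¹¹ W
P_tot = 4.60×10⁻¹⁰ W → 10 log₁₀(P_tot / 10⁻³) = −63.4 dBm

−63.4 dBm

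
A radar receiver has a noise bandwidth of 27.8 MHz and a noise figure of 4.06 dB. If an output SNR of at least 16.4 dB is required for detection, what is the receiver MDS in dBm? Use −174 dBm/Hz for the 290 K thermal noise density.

Sensitivity = −174 + 10 log₁₀(B) + NF + SNR_min
= −174 + 74.44 + 4.06 + 16.4
= −79.10 dBm → −79.1 dBm

−79.1 dBm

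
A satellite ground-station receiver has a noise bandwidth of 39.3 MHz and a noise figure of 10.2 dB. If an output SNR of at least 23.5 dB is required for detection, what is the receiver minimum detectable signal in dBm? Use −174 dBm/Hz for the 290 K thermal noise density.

Sensitivity = −174 + 10 log₁₀(B) + NF + SNR_min
= −174 + 75.94 + 10.2 + 23.5
= −64.36 dBm → −64.4 dBm

−64.4 dBm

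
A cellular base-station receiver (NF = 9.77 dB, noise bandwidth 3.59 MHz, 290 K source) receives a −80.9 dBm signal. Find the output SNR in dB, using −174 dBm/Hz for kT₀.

Noise floor: N = −174 + 10 log₁₀(B) + NF
10 log₁₀(3.59×10⁶) = 65.55 dB
N = −174 + 65.55 + 9.77 = −98.68 dBm
SNR = P_sig − N = −80.9 − (−98.68) = 17.78 dB → 17.8 dB

17.8 dB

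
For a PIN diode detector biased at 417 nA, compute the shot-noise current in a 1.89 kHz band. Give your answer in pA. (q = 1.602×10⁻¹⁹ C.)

15.9 pA

I_n = √(2qI·B)
2qI·B = 2 × 1.602×10⁻¹⁹ × 4.17×10⁻⁷ × 1.89×10³ = 2.53×10⁻²² A²
I_n = √(2.53×10⁻²²) = 1.59×10⁻¹¹ A = 15.9 pA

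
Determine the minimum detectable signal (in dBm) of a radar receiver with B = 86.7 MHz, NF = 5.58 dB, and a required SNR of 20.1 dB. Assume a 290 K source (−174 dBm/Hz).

−68.9 dBm

Sensitivity = −174 + 10 log₁₀(B) + NF + SNR_min
= −174 + 79.38 + 5.58 + 20.1
= −68.94 dBm → −68.9 dBm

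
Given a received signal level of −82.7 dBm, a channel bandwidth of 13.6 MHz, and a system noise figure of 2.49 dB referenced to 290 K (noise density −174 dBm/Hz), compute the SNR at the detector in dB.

17.5 dB

Noise floor: N = −174 + 10 log₁₀(B) + NF
10 log₁₀(1.36×10⁷) = 71.34 dB
N = −174 + 71.34 + 2.49 = −100.17 dBm
SNR = P_sig − N = −82.7 − (−100.17) = 17.47 dB → 17.5 dB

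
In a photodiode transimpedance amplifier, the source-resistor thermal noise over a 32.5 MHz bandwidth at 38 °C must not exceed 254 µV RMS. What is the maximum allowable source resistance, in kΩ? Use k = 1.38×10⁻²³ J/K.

T = 38 °C + 273.15 = 311.15 K
Johnson–Nyquist: V_n = √(4kTRB) ⇒ R = V_n² / (4kTB)
4kTB = 4 × 1.38×10⁻²³ × 311.15 × 3.25×10⁷ = 5.58×10⁻¹³
R = (2.54×10⁻⁴)² / 5.58×10⁻¹³ = 1.16×10⁵ Ω = 116 kΩ

116 kΩ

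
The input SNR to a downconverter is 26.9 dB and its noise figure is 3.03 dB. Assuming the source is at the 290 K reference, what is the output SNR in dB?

23.87 dB

By definition F = SNR_in/SNR_out, so in dB: SNR_out = SNR_in − NF
SNR_out = 26.9 − 3.03 = 23.87 dB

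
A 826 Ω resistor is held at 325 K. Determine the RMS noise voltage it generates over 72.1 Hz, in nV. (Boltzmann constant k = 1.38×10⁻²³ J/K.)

V_n = √(4kTRB)
4kTRB = 4 × 1.38×10⁻²³ × 325 × 8.26×10² × 7.21×10¹ = 1.07×10⁻¹⁵ V²
V_n = √(1.07×10⁻¹⁵) = 3.27×10⁻⁸ V = 32.7 nV

32.7 nV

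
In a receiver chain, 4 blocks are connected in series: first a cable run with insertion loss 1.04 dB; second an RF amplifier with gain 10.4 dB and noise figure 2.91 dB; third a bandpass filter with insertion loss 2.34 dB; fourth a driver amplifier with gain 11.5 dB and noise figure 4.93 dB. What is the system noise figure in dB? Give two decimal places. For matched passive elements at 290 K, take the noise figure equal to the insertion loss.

Convert to linear (a loss of L dB is a gain of −L dB): F_i = 10^(NF_i/10), G_i = 10^(G_i,dB/10)
  Stage 1: F_1 = 10^(1.04/10) = 1.271, G_1 = 10^(−1.04/10) = 0.7870
  Stage 2: F_2 = 10^(2.91/10) = 1.954, G_2 = 10^(10.4/10) = 10.96
  Stage 3: F_3 = 10^(2.34/10) = 1.714, G_3 = 10^(−2.34/10) = 0.5834
  Stage 4: F_4 = 10^(4.93/10) = 3.112, G_4 = 10^(11.5/10) = 14.13
Friis cascade:
  F = 1.271 + (1.954 − 1)/0.7870 + (1.714 − 1)/8.630 + (3.112 − 1)/5.035 = 2.985
NF = 10 log₁₀(2.985) = 4.75 dB

4.75 dB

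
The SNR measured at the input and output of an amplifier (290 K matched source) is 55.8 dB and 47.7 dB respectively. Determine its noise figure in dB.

8.1 dB

NF (dB) = SNR_in(dB) − SNR_out(dB) when the source is at T₀
NF = 55.8 − 47.7 = 8.1 dB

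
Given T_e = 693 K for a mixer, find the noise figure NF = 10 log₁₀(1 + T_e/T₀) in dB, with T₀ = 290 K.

5.30 dB

F = 1 + T_e/T₀ = 1 + 693/290 = 3.38966
NF = 10 log₁₀(3.38966) = 5.30 dB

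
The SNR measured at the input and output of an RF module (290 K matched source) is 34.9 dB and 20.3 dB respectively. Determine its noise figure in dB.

14.6 dB

NF (dB) = SNR_in(dB) − SNR_out(dB) when the source is at T₀
NF = 34.9 − 20.3 = 14.6 dB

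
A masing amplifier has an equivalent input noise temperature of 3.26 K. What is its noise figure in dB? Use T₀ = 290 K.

0.049 dB

F = 1 + T_e/T₀ = 1 + 3.26/290 = 1.01124
NF = 10 log₁₀(1.01124) = 0.049 dB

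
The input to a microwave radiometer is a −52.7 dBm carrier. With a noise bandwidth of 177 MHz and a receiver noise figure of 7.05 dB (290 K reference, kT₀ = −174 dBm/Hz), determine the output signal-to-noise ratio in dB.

Noise floor: N = −174 + 10 log₁₀(B) + NF
10 log₁₀(1.77×10⁸) = 82.48 dB
N = −174 + 82.48 + 7.05 = −84.47 dBm
SNR = P_sig − N = −52.7 − (−84.47) = 31.77 dB → 31.8 dB

31.8 dB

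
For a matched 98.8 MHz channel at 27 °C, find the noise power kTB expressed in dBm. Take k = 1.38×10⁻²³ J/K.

−93.9 dBm

T = 27 °C + 273.15 = 300.15 K
P_n = kTB = 1.38×10⁻²³ × 300.15 × 9.88×10⁷ = 4.09×10⁻¹³ W
In dBm: 10 log₁₀(4.09×10⁻¹³ / 10⁻³) = −93.9 dBm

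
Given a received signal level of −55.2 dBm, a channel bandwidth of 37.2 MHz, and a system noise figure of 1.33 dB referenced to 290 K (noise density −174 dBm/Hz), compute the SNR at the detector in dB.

Noise floor: N = −174 + 10 log₁₀(B) + NF
10 log₁₀(3.72×10⁷) = 75.71 dB
N = −174 + 75.71 + 1.33 = −96.96 dBm
SNR = P_sig − N = −55.2 − (−96.96) = 41.76 dB → 41.8 dB

41.8 dB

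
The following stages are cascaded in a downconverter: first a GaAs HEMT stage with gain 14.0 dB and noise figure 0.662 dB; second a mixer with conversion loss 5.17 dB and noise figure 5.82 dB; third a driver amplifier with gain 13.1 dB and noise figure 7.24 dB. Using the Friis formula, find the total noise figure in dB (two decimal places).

2.65 dB

Convert to linear (a loss of L dB is a gain of −L dB): F_i = 10^(NF_i/10), G_i = 10^(G_i,dB/10)
  Stage 1: F_1 = 10^(0.662/10) = 1.165, G_1 = 10^(14.0/10) = 25.12
  Stage 2: F_2 = 10^(5.82/10) = 3.819, G_2 = 10^(−5.17/10) = 0.3041
  Stage 3: F_3 = 10^(7.24/10) = 5.297, G_3 = 10^(13.1/10) = 20.42
Friis cascade:
  F = 1.165 + (3.819 − 1)/25.12 + (5.297 − 1)/7.638 = 1.839
NF = 10 log₁₀(1.839) = 2.65 dB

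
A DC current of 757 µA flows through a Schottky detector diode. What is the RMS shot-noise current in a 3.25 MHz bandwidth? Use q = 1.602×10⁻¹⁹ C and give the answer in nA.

28.1 nA

I_n = √(2qI·B)
2qI·B = 2 × 1.602×10⁻¹⁹ × 7.57×10⁻⁴ × 3.25×10⁶ = 7.88×10⁻¹⁶ A²
I_n = √(7.88×10⁻¹⁶) = 2.81×10⁻⁸ A = 28.1 nA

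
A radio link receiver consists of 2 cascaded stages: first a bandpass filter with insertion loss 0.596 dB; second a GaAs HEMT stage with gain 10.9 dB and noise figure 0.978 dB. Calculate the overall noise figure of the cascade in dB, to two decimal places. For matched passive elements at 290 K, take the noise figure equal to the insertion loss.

Convert to linear (a loss of L dB is a gain of −L dB): F_i = 10^(NF_i/10), G_i = 10^(G_i,dB/10)
  Stage 1: F_1 = 10^(0.596/10) = 1.147, G_1 = 10^(−0.596/10) = 0.8718
  Stage 2: F_2 = 10^(0.978/10) = 1.253, G_2 = 10^(10.9/10) = 12.30
Friis cascade:
  F = 1.147 + (1.253 − 1)/0.8718 = 1.437
NF = 10 log₁₀(1.437) = 1.57 dB

1.57 dB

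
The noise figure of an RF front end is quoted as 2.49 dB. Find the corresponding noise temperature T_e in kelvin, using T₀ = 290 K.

225 K

F = 10^(2.49/10) = 1.77419
T_e = (F − 1)·T₀ = (1.77419 − 1) × 290 = 225 K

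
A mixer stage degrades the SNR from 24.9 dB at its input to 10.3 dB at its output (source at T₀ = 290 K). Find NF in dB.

14.6 dB

NF (dB) = SNR_in(dB) − SNR_out(dB) when the source is at T₀
NF = 24.9 − 10.3 = 14.6 dB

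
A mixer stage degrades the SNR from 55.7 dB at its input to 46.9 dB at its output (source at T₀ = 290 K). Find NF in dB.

NF (dB) = SNR_in(dB) − SNR_out(dB) when the source is at T₀
NF = 55.7 − 46.9 = 8.8 dB

8.8 dB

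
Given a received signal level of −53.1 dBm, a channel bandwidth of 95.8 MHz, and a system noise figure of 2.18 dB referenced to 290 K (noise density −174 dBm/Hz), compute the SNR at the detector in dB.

Noise floor: N = −174 + 10 log₁₀(B) + NF
10 log₁₀(9.58×10⁷) = 79.81 dB
N = −174 + 79.81 + 2.18 = −92.01 dBm
SNR = P_sig − N = −53.1 − (−92.01) = 38.91 dB → 38.9 dB

38.9 dB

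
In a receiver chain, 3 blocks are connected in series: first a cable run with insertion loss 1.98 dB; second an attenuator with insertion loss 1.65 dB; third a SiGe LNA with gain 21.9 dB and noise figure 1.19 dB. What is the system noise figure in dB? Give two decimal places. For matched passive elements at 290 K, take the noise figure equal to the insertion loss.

4.82 dB

Convert to linear (a loss of L dB is a gain of −L dB): F_i = 10^(NF_i/10), G_i = 10^(G_i,dB/10)
  Stage 1: F_1 = 10^(1.98/10) = 1.578, G_1 = 10^(−1.98/10) = 0.6339
  Stage 2: F_2 = 10^(1.65/10) = 1.462, G_2 = 10^(−1.65/10) = 0.6839
  Stage 3: F_3 = 10^(1.19/10) = 1.315, G_3 = 10^(21.9/10) = 154.9
Friis cascade:
  F = 1.578 + (1.462 − 1)/0.6339 + (1.315 − 1)/0.4335 = 3.034
NF = 10 log₁₀(3.034) = 4.82 dB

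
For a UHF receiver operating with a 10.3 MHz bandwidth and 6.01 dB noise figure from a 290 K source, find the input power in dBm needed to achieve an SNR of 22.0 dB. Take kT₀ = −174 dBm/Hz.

Sensitivity = −174 + 10 log₁₀(B) + NF + SNR_min
= −174 + 70.13 + 6.01 + 22.0
= −75.86 dBm → −75.9 dBm

−75.9 dBm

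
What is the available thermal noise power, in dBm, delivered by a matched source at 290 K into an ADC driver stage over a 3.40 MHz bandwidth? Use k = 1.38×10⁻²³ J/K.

P_n = kTB = 1.38×10⁻²³ × 290 × 3.40×10⁶ = 1.36×10⁻¹⁴ W
In dBm: 10 log₁₀(1.36×10⁻¹⁴ / 10⁻³) = −108.7 dBm

−108.7 dBm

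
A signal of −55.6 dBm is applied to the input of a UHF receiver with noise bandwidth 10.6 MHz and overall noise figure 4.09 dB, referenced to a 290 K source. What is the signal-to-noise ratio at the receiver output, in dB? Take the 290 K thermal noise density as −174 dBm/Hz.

44.1 dB

Noise floor: N = −174 + 10 log₁₀(B) + NF
10 log₁₀(1.06×10⁷) = 70.25 dB
N = −174 + 70.25 + 4.09 = −99.66 dBm
SNR = P_sig − N = −55.6 − (−99.66) = 44.06 dB → 44.1 dB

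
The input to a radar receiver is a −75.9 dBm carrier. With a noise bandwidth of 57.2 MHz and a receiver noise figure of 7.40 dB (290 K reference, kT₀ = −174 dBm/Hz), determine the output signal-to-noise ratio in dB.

Noise floor: N = −174 + 10 log₁₀(B) + NF
10 log₁₀(5.72×10⁷) = 77.57 dB
N = −174 + 77.57 + 7.40 = −89.03 dBm
SNR = P_sig − N = −75.9 − (−89.03) = 13.13 dB → 13.1 dB

13.1 dB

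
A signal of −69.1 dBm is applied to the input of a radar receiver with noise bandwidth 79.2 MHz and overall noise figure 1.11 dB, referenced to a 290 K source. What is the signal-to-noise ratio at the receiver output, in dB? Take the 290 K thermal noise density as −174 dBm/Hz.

Noise floor: N = −174 + 10 log₁₀(B) + NF
10 log₁₀(7.92×10⁷) = 78.99 dB
N = −174 + 78.99 + 1.11 = −93.90 dBm
SNR = P_sig − N = −69.1 − (−93.90) = 24.80 dB → 24.8 dB

24.8 dB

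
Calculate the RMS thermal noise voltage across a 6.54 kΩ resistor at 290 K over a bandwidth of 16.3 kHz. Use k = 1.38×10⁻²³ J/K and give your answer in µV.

V_n = √(4kTRB)
4kTRB = 4 × 1.38×10⁻²³ × 290 × 6.54×10³ × 1.63×10⁴ = 1.71×10⁻¹² V²
V_n = √(1.71×10⁻¹²) = 1.31×10⁻⁶ V = 1.31 µV

1.31 µV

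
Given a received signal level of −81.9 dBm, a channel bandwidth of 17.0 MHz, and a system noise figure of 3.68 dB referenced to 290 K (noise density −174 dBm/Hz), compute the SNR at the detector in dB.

16.1 dB

Noise floor: N = −174 + 10 log₁₀(B) + NF
10 log₁₀(1.70×10⁷) = 72.3 dB
N = −174 + 72.3 + 3.68 = −98.02 dBm
SNR = P_sig − N = −81.9 − (−98.02) = 16.12 dB → 16.1 dB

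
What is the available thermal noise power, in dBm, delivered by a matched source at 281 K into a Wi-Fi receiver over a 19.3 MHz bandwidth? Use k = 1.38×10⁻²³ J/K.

P_n = kTB = 1.38×10⁻²³ × 281 × 1.93×10⁷ = 7.48×10⁻¹⁴ W
In dBm: 10 log₁₀(7.48×10⁻¹⁴ / 10⁻³) = −101.3 dBm

−101.3 dBm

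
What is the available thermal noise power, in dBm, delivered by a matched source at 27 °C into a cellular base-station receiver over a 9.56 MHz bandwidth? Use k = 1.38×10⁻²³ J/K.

T = 27 °C + 273.15 = 300.15 K
P_n = kTB = 1.38×10⁻²³ × 300.15 × 9.56×10⁶ = 3.96×10⁻¹⁴ W
In dBm: 10 log₁₀(3.96×10⁻¹⁴ / 10⁻³) = −104.0 dBm

−104.0 dBm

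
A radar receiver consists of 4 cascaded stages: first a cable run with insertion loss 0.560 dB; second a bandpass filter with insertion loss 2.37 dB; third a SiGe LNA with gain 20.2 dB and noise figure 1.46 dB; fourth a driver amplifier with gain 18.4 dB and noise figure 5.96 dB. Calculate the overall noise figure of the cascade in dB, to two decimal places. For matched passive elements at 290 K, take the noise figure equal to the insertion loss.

4.48 dB

Convert to linear (a loss of L dB is a gain of −L dB): F_i = 10^(NF_i/10), G_i = 10^(G_i,dB/10)
  Stage 1: F_1 = 10^(0.560/10) = 1.138, G_1 = 10^(−0.560/10) = 0.8790
  Stage 2: F_2 = 10^(2.37/10) = 1.726, G_2 = 10^(−2.37/10) = 0.5794
  Stage 3: F_3 = 10^(1.46/10) = 1.400, G_3 = 10^(20.2/10) = 104.7
  Stage 4: F_4 = 10^(5.96/10) = 3.945, G_4 = 10^(18.4/10) = 69.18
Friis cascade:
  F = 1.138 + (1.726 − 1)/0.8790 + (1.400 − 1)/0.5093 + (3.945 − 1)/53.33 = 2.803
NF = 10 log₁₀(2.803) = 4.48 dB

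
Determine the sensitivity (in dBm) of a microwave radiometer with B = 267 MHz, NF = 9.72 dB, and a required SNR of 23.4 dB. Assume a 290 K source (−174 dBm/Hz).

Sensitivity = −174 + 10 log₁₀(B) + NF + SNR_min
= −174 + 84.27 + 9.72 + 23.4
= −56.61 dBm → −56.6 dBm

−56.6 dBm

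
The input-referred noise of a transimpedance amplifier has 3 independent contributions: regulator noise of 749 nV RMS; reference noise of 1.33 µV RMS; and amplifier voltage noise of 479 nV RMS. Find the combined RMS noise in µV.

Uncorrelated sources add in power (mean-square): V_tot = √(ΣV_i²)
V_tot = √[(7.49×10⁻⁷)² + (1.33×10⁻⁶)² + (4.79×10⁻⁷)²] = 1.60×10⁻⁶ V = 1.60 µV

1.60 µV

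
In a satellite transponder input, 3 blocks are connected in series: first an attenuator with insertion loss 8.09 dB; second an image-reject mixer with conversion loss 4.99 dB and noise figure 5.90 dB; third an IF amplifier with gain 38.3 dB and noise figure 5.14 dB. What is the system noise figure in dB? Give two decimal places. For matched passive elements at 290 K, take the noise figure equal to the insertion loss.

Convert to linear (a loss of L dB is a gain of −L dB): F_i = 10^(NF_i/10), G_i = 10^(G_i,dB/10)
  Stage 1: F_1 = 10^(8.09/10) = 6.442, G_1 = 10^(−8.09/10) = 0.1552
  Stage 2: F_2 = 10^(5.90/10) = 3.890, G_2 = 10^(−4.99/10) = 0.3170
  Stage 3: F_3 = 10^(5.14/10) = 3.266, G_3 = 10^(38.3/10) = 6761
Friis cascade:
  F = 6.442 + (3.890 − 1)/0.1552 + (3.266 − 1)/0.04920 = 71.11
NF = 10 log₁₀(71.11) = 18.52 dB

18.52 dB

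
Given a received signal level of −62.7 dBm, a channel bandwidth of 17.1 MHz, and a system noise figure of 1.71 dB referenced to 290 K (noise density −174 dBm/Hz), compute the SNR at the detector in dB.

Noise floor: N = −174 + 10 log₁₀(B) + NF
10 log₁₀(1.71×10⁷) = 72.33 dB
N = −174 + 72.33 + 1.71 = −99.96 dBm
SNR = P_sig − N = −62.7 − (−99.96) = 37.26 dB → 37.3 dB

37.3 dB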